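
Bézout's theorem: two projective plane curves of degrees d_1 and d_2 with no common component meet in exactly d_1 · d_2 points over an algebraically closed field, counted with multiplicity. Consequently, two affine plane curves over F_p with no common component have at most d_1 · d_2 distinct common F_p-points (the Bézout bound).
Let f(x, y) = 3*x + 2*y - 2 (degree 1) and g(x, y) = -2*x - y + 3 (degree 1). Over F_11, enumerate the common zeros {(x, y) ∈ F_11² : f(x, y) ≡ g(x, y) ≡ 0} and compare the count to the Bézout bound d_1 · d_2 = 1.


Common zeros: {(4, 6)}; count = 1; Bézout bound = 1.

deg(f) = 1, deg(g) = 1, so Bézout bound = 1.
Scan x ∈ F_11. For each x, list the y ∈ F_11 with f(x, y) ≡ 0 and those with g(x, y) ≡ 0 (mod 11); the common zeros in that column are the intersection.
  x = 0: f ≡ 0 at y ∈ {1}; g ≡ 0 at y ∈ {3}; common: ∅.
  x = 1: f ≡ 0 at y ∈ {5}; g ≡ 0 at y ∈ {1}; common: ∅.
  x = 2: f ≡ 0 at y ∈ {9}; g ≡ 0 at y ∈ {10}; common: ∅.
  x = 3: f ≡ 0 at y ∈ {2}; g ≡ 0 at y ∈ {8}; common: ∅.
  x = 4: f ≡ 0 at y ∈ {6}; g ≡ 0 at y ∈ {6}; common: {6}.
  x = 5: f ≡ 0 at y ∈ {10}; g ≡ 0 at y ∈ {4}; common: ∅.
  x = 6: f ≡ 0 at y ∈ {3}; g ≡ 0 at y ∈ {2}; common: ∅.
  x = 7: f ≡ 0 at y ∈ {7}; g ≡ 0 at y ∈ {0}; common: ∅.
  x = 8: f ≡ 0 at y ∈ {0}; g ≡ 0 at y ∈ {9}; common: ∅.
  x = 9: f ≡ 0 at y ∈ {4}; g ≡ 0 at y ∈ {7}; common: ∅.
  x = 10: f ≡ 0 at y ∈ {8}; g ≡ 0 at y ∈ {5}; common: ∅.
Collecting: common zeros = {(4, 6)}, so the count is 1.
Comparison with the Bézout bound: 1 ≤ 1 = deg(f)·deg(g), as expected for curves with no common component (the bound is attained).


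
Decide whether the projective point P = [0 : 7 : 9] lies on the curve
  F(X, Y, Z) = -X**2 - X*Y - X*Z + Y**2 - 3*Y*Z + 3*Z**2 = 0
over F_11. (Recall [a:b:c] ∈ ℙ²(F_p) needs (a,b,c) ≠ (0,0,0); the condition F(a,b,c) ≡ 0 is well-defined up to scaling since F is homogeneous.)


F(0,7,9) ≡ 4 (mod 11); P is NOT on the curve.

Evaluate F(0, 7, 9) term-by-term (mod 11).
  -X**2 ↦ -1·0·1·1 = 0
  -X*Y ↦ -1·0·7·1 = 0
  -X*Z ↦ -1·0·1·9 = 0
  Y**2 ↦ 1·1·49·1 = 49
  -3*Y*Z ↦ -3·1·7·9 = -189
  3*Z**2 ↦ 3·1·1·81 = 243
Sum: F(0, 7, 9) = (0) + (0) + (0) + (49) + (-189) + (243) = 103.
Reducing mod 11: 103 ≡ 4 (mod 11).
Since F(a, b, c) ≡ 4 ≠ 0 (mod 11), P does NOT lie on the curve.


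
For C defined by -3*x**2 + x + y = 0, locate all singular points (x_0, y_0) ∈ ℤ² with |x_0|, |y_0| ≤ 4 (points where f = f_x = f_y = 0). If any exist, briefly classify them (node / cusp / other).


No singular points in the scanned grid; C is smooth there.

Compute partial derivatives:
  f_x = 1 - 6*x.
  f_y = 1.
f_y = 1 is a nonzero constant, so f_y never vanishes: no point (x, y) can satisfy f = f_x = f_y = 0. In particular no (x, y) ∈ {−4, ..., 4}² is singular; the curve is smooth.


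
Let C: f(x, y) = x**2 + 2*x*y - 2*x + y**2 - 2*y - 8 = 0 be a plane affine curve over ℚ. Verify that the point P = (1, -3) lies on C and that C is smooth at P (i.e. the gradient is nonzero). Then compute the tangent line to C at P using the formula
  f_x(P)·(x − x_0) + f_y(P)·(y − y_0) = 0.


Tangent line at P: -6*x - 6*y - 12 = 0.

Step 1: f(1, -3) = 0, so P lies on C.
Step 2: partial derivatives
  f_x(x, y) = 2*x + 2*y - 2, f_y(x, y) = 2*x + 2*y - 2.
  f_x(P) = -6, f_y(P) = -6 (gradient nonzero, so P is smooth).
Step 3: tangent line at P: -6·(x − 1) + -6·(y − -3) = 0.
Expanding: -6*x - 6*y - 12 = 0.


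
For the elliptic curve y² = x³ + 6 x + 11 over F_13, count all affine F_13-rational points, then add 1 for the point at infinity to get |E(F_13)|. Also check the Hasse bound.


Affine points = {(3, 2), (3, 11), (5, 6), (5, 7), (6, 4), (6, 9), (8, 5), (8, 8), (9, 1), (9, 12), (11, 2), (11, 11), (12, 2), (12, 11)}; affine count = 14; |E(F_13)| = 15.

Discriminant check: Δ ∝ 4a³ + 27b² = 4·6³ + 27·11² = 4·216 + 27·121 ≡ 10 (mod 13). Nonzero ⇒ E is nonsingular.
For each x ∈ F_13, compute rhs = x³ + 6·x + 11 mod 13, then count y ∈ F_13 with y² ≡ rhs.
  x = 0: rhs = 11, matching y values: none (0 points).
  x = 1: rhs = 5, matching y values: none (0 points).
  x = 2: rhs = 5, matching y values: none (0 points).
  x = 3: rhs = 4, matching y values: 2, 11 (2 points).
  x = 4: rhs = 8, matching y values: none (0 points).
  x = 5: rhs = 10, matching y values: 6, 7 (2 points).
  x = 6: rhs = 3, matching y values: 4, 9 (2 points).
  x = 7: rhs = 6, matching y values: none (0 points).
  x = 8: rhs = 12, matching y values: 5, 8 (2 points).
  x = 9: rhs = 1, matching y values: 1, 12 (2 points).
  x = 10: rhs = 5, matching y values: none (0 points).
  x = 11: rhs = 4, matching y values: 2, 11 (2 points).
  x = 12: rhs = 4, matching y values: 2, 11 (2 points).
Total affine count: 14.
Full point count |E(F_13)| = 14 + 1 = 15.
Hasse bound: |15 − (13+1)| = |1| = 1 ≤ 2√13 ≈ 7.2111 ✓.


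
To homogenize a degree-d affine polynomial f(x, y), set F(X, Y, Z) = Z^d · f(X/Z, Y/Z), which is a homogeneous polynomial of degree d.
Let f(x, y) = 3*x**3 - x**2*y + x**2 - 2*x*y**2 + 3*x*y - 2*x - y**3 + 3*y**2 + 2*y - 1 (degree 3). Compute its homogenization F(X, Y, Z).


F(X, Y, Z) = 3*X**3 - X**2*Y + X**2*Z - 2*X*Y**2 + 3*X*Y*Z - 2*X*Z**2 - Y**3 + 3*Y**2*Z + 2*Y*Z**2 - Z**3

deg(f) = 3.
Substitute x = X/Z, y = Y/Z into f, then multiply by Z^3.
  monomial 3·x^3·y^0 ↦ 3·X^3·Y^0·Z^0.
  monomial -1·x^2·y^1 ↦ -1·X^2·Y^1·Z^0.
  monomial 1·x^2·y^0 ↦ 1·X^2·Y^0·Z^1.
  monomial -2·x^1·y^2 ↦ -2·X^1·Y^2·Z^0.
  monomial 3·x^1·y^1 ↦ 3·X^1·Y^1·Z^1.
  monomial -2·x^1·y^0 ↦ -2·X^1·Y^0·Z^2.
  monomial -1·x^0·y^3 ↦ -1·X^0·Y^3·Z^0.
  monomial 3·x^0·y^2 ↦ 3·X^0·Y^2·Z^1.
  monomial 2·x^0·y^1 ↦ 2·X^0·Y^1·Z^2.
  monomial -1·x^0·y^0 ↦ -1·X^0·Y^0·Z^3.
Collecting: F(X, Y, Z) = 3*X**3 - X**2*Y + X**2*Z - 2*X*Y**2 + 3*X*Y*Z - 2*X*Z**2 - Y**3 + 3*Y**2*Z + 2*Y*Z**2 - Z**3.


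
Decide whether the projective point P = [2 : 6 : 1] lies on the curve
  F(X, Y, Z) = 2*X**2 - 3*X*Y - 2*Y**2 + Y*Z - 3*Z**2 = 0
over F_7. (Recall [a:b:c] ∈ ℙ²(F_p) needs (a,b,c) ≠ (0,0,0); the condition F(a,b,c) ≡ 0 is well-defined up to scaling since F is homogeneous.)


F(2,6,1) ≡ 1 (mod 7); P is NOT on the curve.

Evaluate F(2, 6, 1) term-by-term (mod 7).
  2*X**2 ↦ 2·4·1·1 = 8
  -3*X*Y ↦ -3·2·6·1 = -36
  -2*Y**2 ↦ -2·1·36·1 = -72
  Y*Z ↦ 1·1·6·1 = 6
  -3*Z**2 ↦ -3·1·1·1 = -3
Sum: F(2, 6, 1) = (8) + (-36) + (-72) + (6) + (-3) = -97.
Reducing mod 7: -97 ≡ 1 (mod 7).
Since F(a, b, c) ≡ 1 ≠ 0 (mod 7), P does NOT lie on the curve.


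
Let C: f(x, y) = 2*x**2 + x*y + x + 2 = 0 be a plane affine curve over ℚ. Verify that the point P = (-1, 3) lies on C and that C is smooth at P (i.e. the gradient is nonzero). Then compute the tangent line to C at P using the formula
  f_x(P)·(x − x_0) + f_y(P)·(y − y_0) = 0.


Tangent line at P: 3 - y = 0.

Step 1: f(-1, 3) = 0, so P lies on C.
Step 2: partial derivatives
  f_x(x, y) = 4*x + y + 1, f_y(x, y) = x.
  f_x(P) = 0, f_y(P) = -1 (gradient nonzero, so P is smooth).
Step 3: tangent line at P: 0·(x − -1) + -1·(y − 3) = 0.
Expanding: 3 - y = 0.


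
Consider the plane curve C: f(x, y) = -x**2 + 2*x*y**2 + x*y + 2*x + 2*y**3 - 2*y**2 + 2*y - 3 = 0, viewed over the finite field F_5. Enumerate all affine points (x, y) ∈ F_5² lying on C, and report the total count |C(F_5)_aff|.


Affine F_5-points: {(1, 2), (2, 1), (3, 1), (4, 3)}; count = 4.

For each of the 25 pairs (x, y) ∈ F_5², evaluate f(x, y) mod 5. Record the zeros.
  x = 0: [0↦2, 1↦4, 2↦4, 3↦4, 4↦1]  zeros at y ∈ ∅
  x = 1: [0↦3, 1↦3, 2↦0, 3↦1, 4↦3]  zeros at y ∈ {2}
  x = 2: [0↦2, 1↦0, 2↦4, 3↦1, 4↦3]  zeros at y ∈ {1}
  x = 3: [0↦4, 1↦0, 2↦1, 3↦4, 4↦1]  zeros at y ∈ {1}
  x = 4: [0↦4, 1↦3, 2↦1, 3↦0, 4↦2]  zeros at y ∈ {3}
Collecting zeros: affine points = {(1, 2), (2, 1), (3, 1), (4, 3)}.
Total count |C(F_5)_aff| = 4.


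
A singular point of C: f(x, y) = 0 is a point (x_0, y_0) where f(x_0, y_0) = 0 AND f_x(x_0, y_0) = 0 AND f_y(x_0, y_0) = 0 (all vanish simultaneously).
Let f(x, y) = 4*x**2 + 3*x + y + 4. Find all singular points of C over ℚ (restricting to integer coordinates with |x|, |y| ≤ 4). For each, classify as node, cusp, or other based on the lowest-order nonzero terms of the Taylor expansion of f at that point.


No singular points in the scanned grid; C is smooth there.

Compute partial derivatives:
  f_x = 8*x + 3.
  f_y = 1.
f_y = 1 is a nonzero constant, so f_y never vanishes: no point (x, y) can satisfy f = f_x = f_y = 0. In particular no (x, y) ∈ {−4, ..., 4}² is singular; the curve is smooth.


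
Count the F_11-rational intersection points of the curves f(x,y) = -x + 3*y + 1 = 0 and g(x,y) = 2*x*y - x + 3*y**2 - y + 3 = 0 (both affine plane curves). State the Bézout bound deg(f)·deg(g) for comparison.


Common zeros: {(0, 7), (10, 3)}; count = 2; Bézout bound = 2.

deg(f) = 1, deg(g) = 2, so Bézout bound = 2.
Scan x ∈ F_11. For each x, list the y ∈ F_11 with f(x, y) ≡ 0 and those with g(x, y) ≡ 0 (mod 11); the common zeros in that column are the intersection.
  x = 0: f ≡ 0 at y ∈ {7}; g ≡ 0 at y ∈ {7, 8}; common: {7}.
  x = 1: f ≡ 0 at y ∈ {0}; g ≡ 0 at y ∈ ∅; common: ∅.
  x = 2: f ≡ 0 at y ∈ {4}; g ≡ 0 at y ∈ ∅; common: ∅.
  x = 3: f ≡ 0 at y ∈ {8}; g ≡ 0 at y ∈ {0, 2}; common: ∅.
  x = 4: f ≡ 0 at y ∈ {1}; g ≡ 0 at y ∈ ∅; common: ∅.
  x = 5: f ≡ 0 at y ∈ {5}; g ≡ 0 at y ∈ ∅; common: ∅.
  x = 6: f ≡ 0 at y ∈ {9}; g ≡ 0 at y ∈ {1, 10}; common: ∅.
  x = 7: f ≡ 0 at y ∈ {2}; g ≡ 0 at y ∈ ∅; common: ∅.
  x = 8: f ≡ 0 at y ∈ {6}; g ≡ 0 at y ∈ ∅; common: ∅.
  x = 9: f ≡ 0 at y ∈ {10}; g ≡ 0 at y ∈ {4, 5}; common: ∅.
  x = 10: f ≡ 0 at y ∈ {3}; g ≡ 0 at y ∈ {3, 9}; common: {3}.
Collecting: common zeros = {(0, 7), (10, 3)}, so the count is 2.
Comparison with the Bézout bound: 2 ≤ 2 = deg(f)·deg(g), as expected for curves with no common component (the bound is attained).


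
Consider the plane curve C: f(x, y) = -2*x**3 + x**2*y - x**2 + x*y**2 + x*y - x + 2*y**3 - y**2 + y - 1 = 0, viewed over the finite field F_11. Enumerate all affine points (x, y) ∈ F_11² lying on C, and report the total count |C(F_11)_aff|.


Affine F_11-points: {(1, 1), (2, 2), (3, 3), (4, 6), (5, 2), (9, 8), (10, 2)}; count = 7.

For each of the 121 pairs (x, y) ∈ F_11², evaluate f(x, y) mod 11. Record the zeros.
  x = 0: [0↦10, 1↦1, 2↦2, 3↦3, 4↦5, 5↦9, 6↦5, 7↦5, 8↦10, 9↦10, 10↦6]  zeros at y ∈ ∅
  x = 1: [0↦6, 1↦0, 2↦6, 3↦3, 4↦3, 5↦7, 6↦5, 7↦9, 8↦9, 9↦6, 10↦1]  zeros at y ∈ {1}
  x = 2: [0↦10, 1↦9, 2↦0, 3↦6, 4↦6, 5↦1, 6↦3, 7↦2, 8↦10, 9↦6, 10↦2]  zeros at y ∈ {2}
  x = 3: [0↦10, 1↦5, 2↦5, 3↦0, 4↦2, 5↦1, 6↦9, 7↦5, 8↦1, 9↦9, 10↦8]  zeros at y ∈ {3}
  x = 4: [0↦5, 1↦9, 2↦9, 3↦6, 4↦1, 5↦6, 6↦0, 7↦6, 8↦3, 9↦3, 10↦7]  zeros at y ∈ {6}
  x = 5: [0↦5, 1↦9, 2↦0, 3↦1, 4↦2, 5↦4, 6↦8, 7↦4, 8↦4, 9↦9, 10↦9]  zeros at y ∈ {2}
  x = 6: [0↦9, 1↦4, 2↦10, 3↦6, 4↦4, 5↦5, 6↦10, 7↦9, 8↦3, 9↦4, 10↦2]  zeros at y ∈ ∅
  x = 7: [0↦5, 1↦4, 2↦5, 3↦9, 4↦6, 5↦8, 6↦5, 7↦9, 8↦10, 9↦9, 10↦7]  zeros at y ∈ ∅
  x = 8: [0↦3, 1↦8, 2↦6, 3↦9, 4↦7, 5↦1, 6↦3, 7↦3, 8↦2, 9↦1, 10↦1]  zeros at y ∈ ∅
  x = 9: [0↦2, 1↦4, 2↦1, 3↦5, 4↦6, 5↦5, 6↦3, 7↦1, 8↦0, 9↦1, 10↦5]  zeros at y ∈ {8}
  x = 10: [0↦1, 1↦2, 2↦0, 3↦7, 4↦2, 5↦8, 6↦4, 7↦2, 8↦3, 9↦8, 10↦7]  zeros at y ∈ {2}
Collecting zeros: affine points = {(1, 1), (2, 2), (3, 3), (4, 6), (5, 2), (9, 8), (10, 2)}.
Total count |C(F_11)_aff| = 7.


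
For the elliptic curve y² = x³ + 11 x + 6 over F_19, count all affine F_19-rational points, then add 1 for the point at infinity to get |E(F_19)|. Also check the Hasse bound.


Affine points = {(0, 5), (0, 14), (2, 6), (2, 13), (3, 3), (3, 16), (4, 0), (8, 6), (8, 13), (9, 6), (9, 13), (12, 2), (12, 17), (13, 3), (13, 16), (14, 4), (14, 15)}; affine count = 17; |E(F_19)| = 18.

Discriminant check: Δ ∝ 4a³ + 27b² = 4·11³ + 27·6² = 4·1331 + 27·36 ≡ 7 (mod 19). Nonzero ⇒ E is nonsingular.
For each x ∈ F_19, compute rhs = x³ + 11·x + 6 mod 19, then count y ∈ F_19 with y² ≡ rhs.
  x = 0: rhs = 6, matching y values: 5, 14 (2 points).
  x = 1: rhs = 18, matching y values: none (0 points).
  x = 2: rhs = 17, matching y values: 6, 13 (2 points).
  x = 3: rhs = 9, matching y values: 3, 16 (2 points).
  x = 4: rhs = 0, matching y values: 0 (1 points).
  x = 5: rhs = 15, matching y values: none (0 points).
  x = 6: rhs = 3, matching y values: none (0 points).
  x = 7: rhs = 8, matching y values: none (0 points).
  x = 8: rhs = 17, matching y values: 6, 13 (2 points).
  x = 9: rhs = 17, matching y values: 6, 13 (2 points).
  x = 10: rhs = 14, matching y values: none (0 points).
  x = 11: rhs = 14, matching y values: none (0 points).
  x = 12: rhs = 4, matching y values: 2, 17 (2 points).
  x = 13: rhs = 9, matching y values: 3, 16 (2 points).
  x = 14: rhs = 16, matching y values: 4, 15 (2 points).
  x = 15: rhs = 12, matching y values: none (0 points).
  x = 16: rhs = 3, matching y values: none (0 points).
  x = 17: rhs = 14, matching y values: none (0 points).
  x = 18: rhs = 13, matching y values: none (0 points).
Total affine count: 17.
Full point count |E(F_19)| = 17 + 1 = 18.
Hasse bound: |18 − (19+1)| = |-2| = 2 ≤ 2√19 ≈ 8.7178 ✓.


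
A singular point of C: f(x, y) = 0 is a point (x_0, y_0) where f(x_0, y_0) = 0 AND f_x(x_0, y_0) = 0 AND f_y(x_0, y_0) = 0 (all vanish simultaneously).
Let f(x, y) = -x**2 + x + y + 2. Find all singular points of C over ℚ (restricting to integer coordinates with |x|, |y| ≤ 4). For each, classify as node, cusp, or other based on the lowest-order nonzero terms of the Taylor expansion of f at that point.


No singular points in the scanned grid; C is smooth there.

Compute partial derivatives:
  f_x = 1 - 2*x.
  f_y = 1.
f_y = 1 is a nonzero constant, so f_y never vanishes: no point (x, y) can satisfy f = f_x = f_y = 0. In particular no (x, y) ∈ {−4, ..., 4}² is singular; the curve is smooth.


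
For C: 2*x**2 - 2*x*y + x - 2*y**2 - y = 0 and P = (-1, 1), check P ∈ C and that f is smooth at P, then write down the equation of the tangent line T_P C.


Tangent line at P: -5*x - 3*y - 2 = 0.

Step 1: f(-1, 1) = 0, so P lies on C.
Step 2: partial derivatives
  f_x(x, y) = 4*x - 2*y + 1, f_y(x, y) = -2*x - 4*y - 1.
  f_x(P) = -5, f_y(P) = -3 (gradient nonzero, so P is smooth).
Step 3: tangent line at P: -5·(x − -1) + -3·(y − 1) = 0.
Expanding: -5*x - 3*y - 2 = 0.


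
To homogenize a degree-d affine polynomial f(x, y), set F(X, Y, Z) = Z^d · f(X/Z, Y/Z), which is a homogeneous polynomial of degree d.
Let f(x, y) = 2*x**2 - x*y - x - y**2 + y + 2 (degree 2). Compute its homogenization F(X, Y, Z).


F(X, Y, Z) = 2*X**2 - X*Y - X*Z - Y**2 + Y*Z + 2*Z**2

deg(f) = 2.
Substitute x = X/Z, y = Y/Z into f, then multiply by Z^2.
  monomial 2·x^2·y^0 ↦ 2·X^2·Y^0·Z^0.
  monomial -1·x^1·y^1 ↦ -1·X^1·Y^1·Z^0.
  monomial -1·x^1·y^0 ↦ -1·X^1·Y^0·Z^1.
  monomial -1·x^0·y^2 ↦ -1·X^0·Y^2·Z^0.
  monomial 1·x^0·y^1 ↦ 1·X^0·Y^1·Z^1.
  monomial 2·x^0·y^0 ↦ 2·X^0·Y^0·Z^2.
Collecting: F(X, Y, Z) = 2*X**2 - X*Y - X*Z - Y**2 + Y*Z + 2*Z**2.


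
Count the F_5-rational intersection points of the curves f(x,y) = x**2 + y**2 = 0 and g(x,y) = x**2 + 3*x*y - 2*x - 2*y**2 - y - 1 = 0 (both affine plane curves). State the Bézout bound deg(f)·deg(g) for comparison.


Common zeros: ∅; count = 0; Bézout bound = 4.

deg(f) = 2, deg(g) = 2, so Bézout bound = 4.
Scan x ∈ F_5. For each x, list the y ∈ F_5 with f(x, y) ≡ 0 and those with g(x, y) ≡ 0 (mod 5); the common zeros in that column are the intersection.
  x = 0: f ≡ 0 at y ∈ {0}; g ≡ 0 at y ∈ ∅; common: ∅.
  x = 1: f ≡ 0 at y ∈ {2, 3}; g ≡ 0 at y ∈ ∅; common: ∅.
  x = 2: f ≡ 0 at y ∈ {1, 4}; g ≡ 0 at y ∈ ∅; common: ∅.
  x = 3: f ≡ 0 at y ∈ {1, 4}; g ≡ 0 at y ∈ {2}; common: ∅.
  x = 4: f ≡ 0 at y ∈ {2, 3}; g ≡ 0 at y ∈ ∅; common: ∅.
Collecting: common zeros = ∅, so the count is 0.
Comparison with the Bézout bound: 0 ≤ 4 = deg(f)·deg(g), as expected for curves with no common component (the affine F_5-count falls short of the bound because intersections may lie at infinity, over extension fields, or carry multiplicity).


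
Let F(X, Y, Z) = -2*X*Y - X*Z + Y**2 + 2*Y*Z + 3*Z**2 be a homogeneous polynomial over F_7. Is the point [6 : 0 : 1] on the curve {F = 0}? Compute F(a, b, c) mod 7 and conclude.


F(6,0,1) ≡ 4 (mod 7); P is NOT on the curve.

Evaluate F(6, 0, 1) term-by-term (mod 7).
  -2*X*Y ↦ -2·6·0·1 = 0
  -X*Z ↦ -1·6·1·1 = -6
  Y**2 ↦ 1·1·0·1 = 0
  2*Y*Z ↦ 2·1·0·1 = 0
  3*Z**2 ↦ 3·1·1·1 = 3
Sum: F(6, 0, 1) = (0) + (-6) + (0) + (0) + (3) = -3.
Reducing mod 7: -3 ≡ 4 (mod 7).
Since F(a, b, c) ≡ 4 ≠ 0 (mod 7), P does NOT lie on the curve.


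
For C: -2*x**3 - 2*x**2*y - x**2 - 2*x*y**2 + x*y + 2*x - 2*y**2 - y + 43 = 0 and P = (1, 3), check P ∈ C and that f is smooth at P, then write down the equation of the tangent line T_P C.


Tangent line at P: -33*x - 26*y + 111 = 0.

Step 1: f(1, 3) = 0, so P lies on C.
Step 2: partial derivatives
  f_x(x, y) = -6*x**2 - 4*x*y - 2*x - 2*y**2 + y + 2, f_y(x, y) = -2*x**2 - 4*x*y + x - 4*y - 1.
  f_x(P) = -33, f_y(P) = -26 (gradient nonzero, so P is smooth).
Step 3: tangent line at P: -33·(x − 1) + -26·(y − 3) = 0.
Expanding: -33*x - 26*y + 111 = 0.


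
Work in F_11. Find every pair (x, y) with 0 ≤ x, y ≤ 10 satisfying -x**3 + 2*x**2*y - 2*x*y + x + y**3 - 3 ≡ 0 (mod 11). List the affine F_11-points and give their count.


Affine F_11-points: {(0, 9), (1, 9), (2, 6), (4, 6), (4, 10), (6, 6), (6, 7), (6, 9), (8, 2), (9, 3), (10, 4)}; count = 11.

For each of the 121 pairs (x, y) ∈ F_11², evaluate f(x, y) mod 11. Record the zeros.
  x = 0: [0↦8, 1↦9, 2↦5, 3↦2, 4↦6, 5↦1, 6↦4, 7↦10, 8↦3, 9↦0, 10↦7]  zeros at y ∈ {9}
  x = 1: [0↦8, 1↦9, 2↦5, 3↦2, 4↦6, 5↦1, 6↦4, 7↦10, 8↦3, 9↦0, 10↦7]  zeros at y ∈ {9}
  x = 2: [0↦2, 1↦7, 2↦7, 3↦8, 4↦5, 5↦4, 6↦0, 7↦10, 8↦7, 9↦8, 10↦8]  zeros at y ∈ {6}
  x = 3: [0↦6, 1↦8, 2↦5, 3↦3, 4↦8, 5↦4, 6↦8, 7↦4, 8↦9, 9↦7, 10↦4]  zeros at y ∈ ∅
  x = 4: [0↦3, 1↦6, 2↦4, 3↦3, 4↦9, 5↦6, 6↦0, 7↦8, 8↦3, 9↦2, 10↦0]  zeros at y ∈ {6, 10}
  x = 5: [0↦9, 1↦6, 2↦9, 3↦2, 4↦2, 5↦4, 6↦3, 7↦5, 8↦5, 9↦9, 10↦1]  zeros at y ∈ ∅
  x = 6: [0↦7, 1↦2, 2↦3, 3↦5, 4↦3, 5↦3, 6↦0, 7↦0, 8↦9, 9↦0, 10↦1]  zeros at y ∈ {6, 7, 9}
  x = 7: [0↦2, 1↦10, 2↦2, 3↦6, 4↦6, 5↦8, 6↦7, 7↦9, 8↦9, 9↦2, 10↦5]  zeros at y ∈ ∅
  x = 8: [0↦10, 1↦2, 2↦0, 3↦10, 4↦5, 5↦2, 6↦7, 7↦4, 8↦10, 9↦9, 10↦7]  zeros at y ∈ {2}
  x = 9: [0↦3, 1↦5, 2↦2, 3↦0, 4↦5, 5↦1, 6↦5, 7↦1, 8↦6, 9↦4, 10↦1]  zeros at y ∈ {3}
  x = 10: [0↦8, 1↦2, 2↦2, 3↦3, 4↦0, 5↦10, 6↦6, 7↦5, 8↦2, 9↦3, 10↦3]  zeros at y ∈ {4}
Collecting zeros: affine points = {(0, 9), (1, 9), (2, 6), (4, 6), (4, 10), (6, 6), (6, 7), (6, 9), (8, 2), (9, 3), (10, 4)}.
Total count |C(F_11)_aff| = 11.


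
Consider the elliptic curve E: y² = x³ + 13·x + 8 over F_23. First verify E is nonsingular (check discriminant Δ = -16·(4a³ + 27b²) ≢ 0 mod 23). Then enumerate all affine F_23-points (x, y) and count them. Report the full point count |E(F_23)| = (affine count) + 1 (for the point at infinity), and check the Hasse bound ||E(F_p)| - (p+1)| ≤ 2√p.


Affine points = {(0, 10), (0, 13), (4, 3), (4, 20), (6, 7), (6, 16), (8, 7), (8, 16), (9, 7), (9, 16), (12, 11), (12, 12), (14, 6), (14, 17), (15, 6), (15, 17), (17, 6), (17, 17), (18, 5), (18, 18)}; affine count = 20; |E(F_23)| = 21.

Discriminant check: Δ ∝ 4a³ + 27b² = 4·13³ + 27·8² = 4·2197 + 27·64 ≡ 5 (mod 23). Nonzero ⇒ E is nonsingular.
For each x ∈ F_23, compute rhs = x³ + 13·x + 8 mod 23, then count y ∈ F_23 with y² ≡ rhs.
  x = 0: rhs = 8, matching y values: 10, 13 (2 points).
  x = 1: rhs = 22, matching y values: none (0 points).
  x = 2: rhs = 19, matching y values: none (0 points).
  x = 3: rhs = 5, matching y values: none (0 points).
  x = 4: rhs = 9, matching y values: 3, 20 (2 points).
  x = 5: rhs = 14, matching y values: none (0 points).
  x = 6: rhs = 3, matching y values: 7, 16 (2 points).
  x = 7: rhs = 5, matching y values: none (0 points).
  x = 8: rhs = 3, matching y values: 7, 16 (2 points).
  x = 9: rhs = 3, matching y values: 7, 16 (2 points).
  x = 10: rhs = 11, matching y values: none (0 points).
  x = 11: rhs = 10, matching y values: none (0 points).
  x = 12: rhs = 6, matching y values: 11, 12 (2 points).
  x = 13: rhs = 5, matching y values: none (0 points).
  x = 14: rhs = 13, matching y values: 6, 17 (2 points).
  x = 15: rhs = 13, matching y values: 6, 17 (2 points).
  x = 16: rhs = 11, matching y values: none (0 points).
  x = 17: rhs = 13, matching y values: 6, 17 (2 points).
  x = 18: rhs = 2, matching y values: 5, 18 (2 points).
  x = 19: rhs = 7, matching y values: none (0 points).
  x = 20: rhs = 11, matching y values: none (0 points).
  x = 21: rhs = 20, matching y values: none (0 points).
  x = 22: rhs = 17, matching y values: none (0 points).
Total affine count: 20.
Full point count |E(F_23)| = 20 + 1 = 21.
Hasse bound: |21 − (23+1)| = |-3| = 3 ≤ 2√23 ≈ 9.5917 ✓.


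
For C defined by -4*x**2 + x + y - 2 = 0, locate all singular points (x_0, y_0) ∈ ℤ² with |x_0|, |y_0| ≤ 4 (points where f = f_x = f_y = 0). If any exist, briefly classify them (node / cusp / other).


No singular points in the scanned grid; C is smooth there.

Compute partial derivatives:
  f_x = 1 - 8*x.
  f_y = 1.
f_y = 1 is a nonzero constant, so f_y never vanishes: no point (x, y) can satisfy f = f_x = f_y = 0. In particular no (x, y) ∈ {−4, ..., 4}² is singular; the curve is smooth.


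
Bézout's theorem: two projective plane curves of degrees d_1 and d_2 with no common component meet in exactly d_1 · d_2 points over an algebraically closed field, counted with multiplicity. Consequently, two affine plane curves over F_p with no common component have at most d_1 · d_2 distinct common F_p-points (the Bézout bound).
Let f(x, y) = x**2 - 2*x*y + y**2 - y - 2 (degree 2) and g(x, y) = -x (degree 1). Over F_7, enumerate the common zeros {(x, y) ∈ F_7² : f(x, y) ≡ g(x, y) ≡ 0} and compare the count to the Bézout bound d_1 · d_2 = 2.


Common zeros: {(0, 2), (0, 6)}; count = 2; Bézout bound = 2.

deg(f) = 2, deg(g) = 1, so Bézout bound = 2.
Scan x ∈ F_7. For each x, list the y ∈ F_7 with f(x, y) ≡ 0 and those with g(x, y) ≡ 0 (mod 7); the common zeros in that column are the intersection.
  x = 0: f ≡ 0 at y ∈ {2, 6}; g ≡ 0 at y ∈ {0, 1, 2, 3, 4, 5, 6}; common: {2, 6}.
  x = 1: f ≡ 0 at y ∈ ∅; g ≡ 0 at y ∈ ∅; common: ∅.
  x = 2: f ≡ 0 at y ∈ ∅; g ≡ 0 at y ∈ ∅; common: ∅.
  x = 3: f ≡ 0 at y ∈ {0}; g ≡ 0 at y ∈ ∅; common: ∅.
  x = 4: f ≡ 0 at y ∈ {0, 2}; g ≡ 0 at y ∈ ∅; common: ∅.
  x = 5: f ≡ 0 at y ∈ {5, 6}; g ≡ 0 at y ∈ ∅; common: ∅.
  x = 6: f ≡ 0 at y ∈ ∅; g ≡ 0 at y ∈ ∅; common: ∅.
Collecting: common zeros = {(0, 2), (0, 6)}, so the count is 2.
Comparison with the Bézout bound: 2 ≤ 2 = deg(f)·deg(g), as expected for curves with no common component (the bound is attained).


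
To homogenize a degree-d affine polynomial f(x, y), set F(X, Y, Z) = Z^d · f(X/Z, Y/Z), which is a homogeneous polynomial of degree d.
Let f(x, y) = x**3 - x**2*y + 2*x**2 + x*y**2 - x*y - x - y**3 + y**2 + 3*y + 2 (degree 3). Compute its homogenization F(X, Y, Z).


F(X, Y, Z) = X**3 - X**2*Y + 2*X**2*Z + X*Y**2 - X*Y*Z - X*Z**2 - Y**3 + Y**2*Z + 3*Y*Z**2 + 2*Z**3

deg(f) = 3.
Substitute x = X/Z, y = Y/Z into f, then multiply by Z^3.
  monomial 1·x^3·y^0 ↦ 1·X^3·Y^0·Z^0.
  monomial -1·x^2·y^1 ↦ -1·X^2·Y^1·Z^0.
  monomial 2·x^2·y^0 ↦ 2·X^2·Y^0·Z^1.
  monomial 1·x^1·y^2 ↦ 1·X^1·Y^2·Z^0.
  monomial -1·x^1·y^1 ↦ -1·X^1·Y^1·Z^1.
  monomial -1·x^1·y^0 ↦ -1·X^1·Y^0·Z^2.
  monomial -1·x^0·y^3 ↦ -1·X^0·Y^3·Z^0.
  monomial 1·x^0·y^2 ↦ 1·X^0·Y^2·Z^1.
  monomial 3·x^0·y^1 ↦ 3·X^0·Y^1·Z^2.
  monomial 2·x^0·y^0 ↦ 2·X^0·Y^0·Z^3.
Collecting: F(X, Y, Z) = X**3 - X**2*Y + 2*X**2*Z + X*Y**2 - X*Y*Z - X*Z**2 - Y**3 + Y**2*Z + 3*Y*Z**2 + 2*Z**3.


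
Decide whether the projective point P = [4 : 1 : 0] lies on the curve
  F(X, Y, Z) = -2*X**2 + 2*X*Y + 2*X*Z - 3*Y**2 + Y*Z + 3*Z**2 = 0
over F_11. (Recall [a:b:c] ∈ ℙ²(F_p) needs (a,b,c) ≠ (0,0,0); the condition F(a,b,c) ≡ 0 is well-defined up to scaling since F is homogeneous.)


F(4,1,0) ≡ 6 (mod 11); P is NOT on the curve.

Evaluate F(4, 1, 0) term-by-term (mod 11).
  -2*X**2 ↦ -2·16·1·1 = -32
  2*X*Y ↦ 2·4·1·1 = 8
  2*X*Z ↦ 2·4·1·0 = 0
  -3*Y**2 ↦ -3·1·1·1 = -3
  Y*Z ↦ 1·1·1·0 = 0
  3*Z**2 ↦ 3·1·1·0 = 0
Sum: F(4, 1, 0) = (-32) + (8) + (0) + (-3) + (0) + (0) = -27.
Reducing mod 11: -27 ≡ 6 (mod 11).
Since F(a, b, c) ≡ 6 ≠ 0 (mod 11), P does NOT lie on the curve.


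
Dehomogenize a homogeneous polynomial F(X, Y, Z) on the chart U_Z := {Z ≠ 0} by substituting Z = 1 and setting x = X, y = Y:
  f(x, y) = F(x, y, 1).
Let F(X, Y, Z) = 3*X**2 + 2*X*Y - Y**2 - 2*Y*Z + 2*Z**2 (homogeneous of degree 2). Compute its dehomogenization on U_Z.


f(x, y) = 3*x**2 + 2*x*y - y**2 - 2*y + 2

On U_Z we set Z = 1. Each monomial c·X^i·Y^j·Z^k in F becomes c·x^i·y^j·1^k = c·x^i·y^j.
Substituting Z = 1: F(X, Y, 1) = 3*x**2 + 2*x*y - y**2 - 2*y + 2.
Note: deg(f) ≤ deg(F) = 2; strict inequality happens when F is divisible by Z (lost terms).


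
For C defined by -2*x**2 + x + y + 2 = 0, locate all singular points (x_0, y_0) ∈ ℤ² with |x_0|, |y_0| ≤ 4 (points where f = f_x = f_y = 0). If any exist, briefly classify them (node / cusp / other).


No singular points in the scanned grid; C is smooth there.

Compute partial derivatives:
  f_x = 1 - 4*x.
  f_y = 1.
f_y = 1 is a nonzero constant, so f_y never vanishes: no point (x, y) can satisfy f = f_x = f_y = 0. In particular no (x, y) ∈ {−4, ..., 4}² is singular; the curve is smooth.


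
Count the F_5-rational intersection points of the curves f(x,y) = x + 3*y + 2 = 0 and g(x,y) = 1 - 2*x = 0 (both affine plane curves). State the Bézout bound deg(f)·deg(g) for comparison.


Common zeros: {(3, 0)}; count = 1; Bézout bound = 1.

deg(f) = 1, deg(g) = 1, so Bézout bound = 1.
Scan x ∈ F_5. For each x, list the y ∈ F_5 with f(x, y) ≡ 0 and those with g(x, y) ≡ 0 (mod 5); the common zeros in that column are the intersection.
  x = 0: f ≡ 0 at y ∈ {1}; g ≡ 0 at y ∈ ∅; common: ∅.
  x = 1: f ≡ 0 at y ∈ {4}; g ≡ 0 at y ∈ ∅; common: ∅.
  x = 2: f ≡ 0 at y ∈ {2}; g ≡ 0 at y ∈ ∅; common: ∅.
  x = 3: f ≡ 0 at y ∈ {0}; g ≡ 0 at y ∈ {0, 1, 2, 3, 4}; common: {0}.
  x = 4: f ≡ 0 at y ∈ {3}; g ≡ 0 at y ∈ ∅; common: ∅.
Collecting: common zeros = {(3, 0)}, so the count is 1.
Comparison with the Bézout bound: 1 ≤ 1 = deg(f)·deg(g), as expected for curves with no common component (the bound is attained).


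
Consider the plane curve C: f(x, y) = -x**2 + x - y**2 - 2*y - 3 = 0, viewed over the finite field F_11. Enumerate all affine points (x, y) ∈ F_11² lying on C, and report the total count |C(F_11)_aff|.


Affine F_11-points: {(0, 2), (0, 7), (1, 2), (1, 7), (3, 4), (3, 5), (5, 10), (6, 0), (6, 9), (7, 10), (9, 4), (9, 5)}; count = 12.

For each of the 121 pairs (x, y) ∈ F_11², evaluate f(x, y) mod 11. Record the zeros.
  x = 0: [0↦8, 1↦5, 2↦0, 3↦4, 4↦6, 5↦6, 6↦4, 7↦0, 8↦5, 9↦8, 10↦9]  zeros at y ∈ {2, 7}
  x = 1: [0↦8, 1↦5, 2↦0, 3↦4, 4↦6, 5↦6, 6↦4, 7↦0, 8↦5, 9↦8, 10↦9]  zeros at y ∈ {2, 7}
  x = 2: [0↦6, 1↦3, 2↦9, 3↦2, 4↦4, 5↦4, 6↦2, 7↦9, 8↦3, 9↦6, 10↦7]  zeros at y ∈ ∅
  x = 3: [0↦2, 1↦10, 2↦5, 3↦9, 4↦0, 5↦0, 6↦9, 7↦5, 8↦10, 9↦2, 10↦3]  zeros at y ∈ {4, 5}
  x = 4: [0↦7, 1↦4, 2↦10, 3↦3, 4↦5, 5↦5, 6↦3, 7↦10, 8↦4, 9↦7, 10↦8]  zeros at y ∈ ∅
  x = 5: [0↦10, 1↦7, 2↦2, 3↦6, 4↦8, 5↦8, 6↦6, 7↦2, 8↦7, 9↦10, 10↦0]  zeros at y ∈ {10}
  x = 6: [0↦0, 1↦8, 2↦3, 3↦7, 4↦9, 5↦9, 6↦7, 7↦3, 8↦8, 9↦0, 10↦1]  zeros at y ∈ {0, 9}
  x = 7: [0↦10, 1↦7, 2↦2, 3↦6, 4↦8, 5↦8, 6↦6, 7↦2, 8↦7, 9↦10, 10↦0]  zeros at y ∈ {10}
  x = 8: [0↦7, 1↦4, 2↦10, 3↦3, 4↦5, 5↦5, 6↦3, 7↦10, 8↦4, 9↦7, 10↦8]  zeros at y ∈ ∅
  x = 9: [0↦2, 1↦10, 2↦5, 3↦9, 4↦0, 5↦0, 6↦9, 7↦5, 8↦10, 9↦2, 10↦3]  zeros at y ∈ {4, 5}
  x = 10: [0↦6, 1↦3, 2↦9, 3↦2, 4↦4, 5↦4, 6↦2, 7↦9, 8↦3, 9↦6, 10↦7]  zeros at y ∈ ∅
Collecting zeros: affine points = {(0, 2), (0, 7), (1, 2), (1, 7), (3, 4), (3, 5), (5, 10), (6, 0), (6, 9), (7, 10), (9, 4), (9, 5)}.
Total count |C(F_11)_aff| = 12.


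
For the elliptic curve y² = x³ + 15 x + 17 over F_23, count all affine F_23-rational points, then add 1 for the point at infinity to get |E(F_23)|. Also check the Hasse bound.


Affine points = {(2, 3), (2, 20), (4, 7), (4, 16), (6, 1), (6, 22), (11, 8), (11, 15), (12, 4), (12, 19), (14, 2), (14, 21), (15, 11), (15, 12), (16, 11), (16, 12), (18, 1), (18, 22), (19, 10), (19, 13), (21, 5), (21, 18), (22, 1), (22, 22)}; affine count = 24; |E(F_23)| = 25.

Discriminant check: Δ ∝ 4a³ + 27b² = 4·15³ + 27·17² = 4·3375 + 27·289 ≡ 5 (mod 23). Nonzero ⇒ E is nonsingular.
For each x ∈ F_23, compute rhs = x³ + 15·x + 17 mod 23, then count y ∈ F_23 with y² ≡ rhs.
  x = 0: rhs = 17, matching y values: none (0 points).
  x = 1: rhs = 10, matching y values: none (0 points).
  x = 2: rhs = 9, matching y values: 3, 20 (2 points).
  x = 3: rhs = 20, matching y values: none (0 points).
  x = 4: rhs = 3, matching y values: 7, 16 (2 points).
  x = 5: rhs = 10, matching y values: none (0 points).
  x = 6: rhs = 1, matching y values: 1, 22 (2 points).
  x = 7: rhs = 5, matching y values: none (0 points).
  x = 8: rhs = 5, matching y values: none (0 points).
  x = 9: rhs = 7, matching y values: none (0 points).
  x = 10: rhs = 17, matching y values: none (0 points).
  x = 11: rhs = 18, matching y values: 8, 15 (2 points).
  x = 12: rhs = 16, matching y values: 4, 19 (2 points).
  x = 13: rhs = 17, matching y values: none (0 points).
  x = 14: rhs = 4, matching y values: 2, 21 (2 points).
  x = 15: rhs = 6, matching y values: 11, 12 (2 points).
  x = 16: rhs = 6, matching y values: 11, 12 (2 points).
  x = 17: rhs = 10, matching y values: none (0 points).
  x = 18: rhs = 1, matching y values: 1, 22 (2 points).
  x = 19: rhs = 8, matching y values: 10, 13 (2 points).
  x = 20: rhs = 14, matching y values: none (0 points).
  x = 21: rhs = 2, matching y values: 5, 18 (2 points).
  x = 22: rhs = 1, matching y values: 1, 22 (2 points).
Total affine count: 24.
Full point count |E(F_23)| = 24 + 1 = 25.
Hasse bound: |25 − (23+1)| = |1| = 1 ≤ 2√23 ≈ 9.5917 ✓.


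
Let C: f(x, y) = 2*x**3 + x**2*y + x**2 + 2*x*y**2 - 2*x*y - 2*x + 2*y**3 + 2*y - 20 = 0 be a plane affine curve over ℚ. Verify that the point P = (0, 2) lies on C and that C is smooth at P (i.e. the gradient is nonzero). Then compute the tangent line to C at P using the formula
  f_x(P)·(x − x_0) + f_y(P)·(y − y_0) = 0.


Tangent line at P: 2*x + 26*y - 52 = 0.

Step 1: f(0, 2) = 0, so P lies on C.
Step 2: partial derivatives
  f_x(x, y) = 6*x**2 + 2*x*y + 2*x + 2*y**2 - 2*y - 2, f_y(x, y) = x**2 + 4*x*y - 2*x + 6*y**2 + 2.
  f_x(P) = 2, f_y(P) = 26 (gradient nonzero, so P is smooth).
Step 3: tangent line at P: 2·(x − 0) + 26·(y − 2) = 0.
Expanding: 2*x + 26*y - 52 = 0.


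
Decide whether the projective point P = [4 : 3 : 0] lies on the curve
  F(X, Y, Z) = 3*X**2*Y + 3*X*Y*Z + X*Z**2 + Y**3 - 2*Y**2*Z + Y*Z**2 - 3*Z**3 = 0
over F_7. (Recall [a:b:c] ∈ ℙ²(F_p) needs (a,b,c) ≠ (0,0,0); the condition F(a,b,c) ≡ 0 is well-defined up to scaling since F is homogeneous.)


F(4,3,0) ≡ 3 (mod 7); P is NOT on the curve.

Evaluate F(4, 3, 0) term-by-term (mod 7).
  3*X**2*Y ↦ 3·16·3·1 = 144
  3*X*Y*Z ↦ 3·4·3·0 = 0
  X*Z**2 ↦ 1·4·1·0 = 0
  Y**3 ↦ 1·1·27·1 = 27
  -2*Y**2*Z ↦ -2·1·9·0 = 0
  Y*Z**2 ↦ 1·1·3·0 = 0
  -3*Z**3 ↦ -3·1·1·0 = 0
Sum: F(4, 3, 0) = (144) + (0) + (0) + (27) + (0) + (0) + (0) = 171.
Reducing mod 7: 171 ≡ 3 (mod 7).
Since F(a, b, c) ≡ 3 ≠ 0 (mod 7), P does NOT lie on the curve.


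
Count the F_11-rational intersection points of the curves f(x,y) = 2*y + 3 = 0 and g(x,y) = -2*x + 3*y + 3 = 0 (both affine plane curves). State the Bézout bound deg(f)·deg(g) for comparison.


Common zeros: {(2, 4)}; count = 1; Bézout bound = 1.

deg(f) = 1, deg(g) = 1, so Bézout bound = 1.
Scan x ∈ F_11. For each x, list the y ∈ F_11 with f(x, y) ≡ 0 and those with g(x, y) ≡ 0 (mod 11); the common zeros in that column are the intersection.
  x = 0: f ≡ 0 at y ∈ {4}; g ≡ 0 at y ∈ {10}; common: ∅.
  x = 1: f ≡ 0 at y ∈ {4}; g ≡ 0 at y ∈ {7}; common: ∅.
  x = 2: f ≡ 0 at y ∈ {4}; g ≡ 0 at y ∈ {4}; common: {4}.
  x = 3: f ≡ 0 at y ∈ {4}; g ≡ 0 at y ∈ {1}; common: ∅.
  x = 4: f ≡ 0 at y ∈ {4}; g ≡ 0 at y ∈ {9}; common: ∅.
  x = 5: f ≡ 0 at y ∈ {4}; g ≡ 0 at y ∈ {6}; common: ∅.
  x = 6: f ≡ 0 at y ∈ {4}; g ≡ 0 at y ∈ {3}; common: ∅.
  x = 7: f ≡ 0 at y ∈ {4}; g ≡ 0 at y ∈ {0}; common: ∅.
  x = 8: f ≡ 0 at y ∈ {4}; g ≡ 0 at y ∈ {8}; common: ∅.
  x = 9: f ≡ 0 at y ∈ {4}; g ≡ 0 at y ∈ {5}; common: ∅.
  x = 10: f ≡ 0 at y ∈ {4}; g ≡ 0 at y ∈ {2}; common: ∅.
Collecting: common zeros = {(2, 4)}, so the count is 1.
Comparison with the Bézout bound: 1 ≤ 1 = deg(f)·deg(g), as expected for curves with no common component (the bound is attained).


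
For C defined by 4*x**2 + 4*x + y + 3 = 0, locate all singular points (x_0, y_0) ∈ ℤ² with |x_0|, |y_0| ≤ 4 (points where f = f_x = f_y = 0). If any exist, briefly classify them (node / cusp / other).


No singular points in the scanned grid; C is smooth there.

Compute partial derivatives:
  f_x = 8*x + 4.
  f_y = 1.
f_y = 1 is a nonzero constant, so f_y never vanishes: no point (x, y) can satisfy f = f_x = f_y = 0. In particular no (x, y) ∈ {−4, ..., 4}² is singular; the curve is smooth.


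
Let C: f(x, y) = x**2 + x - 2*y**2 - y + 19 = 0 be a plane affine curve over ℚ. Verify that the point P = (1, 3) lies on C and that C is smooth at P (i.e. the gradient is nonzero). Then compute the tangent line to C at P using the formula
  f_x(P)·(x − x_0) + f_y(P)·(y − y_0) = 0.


Tangent line at P: 3*x - 13*y + 36 = 0.

Step 1: f(1, 3) = 0, so P lies on C.
Step 2: partial derivatives
  f_x(x, y) = 2*x + 1, f_y(x, y) = -4*y - 1.
  f_x(P) = 3, f_y(P) = -13 (gradient nonzero, so P is smooth).
Step 3: tangent line at P: 3·(x − 1) + -13·(y − 3) = 0.
Expanding: 3*x - 13*y + 36 = 0.


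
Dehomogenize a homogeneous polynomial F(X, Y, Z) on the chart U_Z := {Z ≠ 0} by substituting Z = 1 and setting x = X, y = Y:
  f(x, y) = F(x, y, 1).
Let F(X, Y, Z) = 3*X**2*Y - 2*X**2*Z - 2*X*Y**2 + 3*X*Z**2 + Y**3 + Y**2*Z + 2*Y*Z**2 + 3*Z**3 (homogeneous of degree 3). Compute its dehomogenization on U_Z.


f(x, y) = 3*x**2*y - 2*x**2 - 2*x*y**2 + 3*x + y**3 + y**2 + 2*y + 3

On U_Z we set Z = 1. Each monomial c·X^i·Y^j·Z^k in F becomes c·x^i·y^j·1^k = c·x^i·y^j.
Substituting Z = 1: F(X, Y, 1) = 3*x**2*y - 2*x**2 - 2*x*y**2 + 3*x + y**3 + y**2 + 2*y + 3.
Note: deg(f) ≤ deg(F) = 3; strict inequality happens when F is divisible by Z (lost terms).


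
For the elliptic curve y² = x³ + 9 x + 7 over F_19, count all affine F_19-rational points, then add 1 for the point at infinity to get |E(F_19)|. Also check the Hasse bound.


Affine points = {(0, 8), (0, 11), (1, 6), (1, 13), (3, 2), (3, 17), (5, 5), (5, 14), (6, 7), (6, 12), (9, 0), (12, 0), (17, 0), (18, 4), (18, 15)}; affine count = 15; |E(F_19)| = 16.

Discriminant check: Δ ∝ 4a³ + 27b² = 4·9³ + 27·7² = 4·729 + 27·49 ≡ 2 (mod 19). Nonzero ⇒ E is nonsingular.
For each x ∈ F_19, compute rhs = x³ + 9·x + 7 mod 19, then count y ∈ F_19 with y² ≡ rhs.
  x = 0: rhs = 7, matching y values: 8, 11 (2 points).
  x = 1: rhs = 17, matching y values: 6, 13 (2 points).
  x = 2: rhs = 14, matching y values: none (0 points).
  x = 3: rhs = 4, matching y values: 2, 17 (2 points).
  x = 4: rhs = 12, matching y values: none (0 points).
  x = 5: rhs = 6, matching y values: 5, 14 (2 points).
  x = 6: rhs = 11, matching y values: 7, 12 (2 points).
  x = 7: rhs = 14, matching y values: none (0 points).
  x = 8: rhs = 2, matching y values: none (0 points).
  x = 9: rhs = 0, matching y values: 0 (1 points).
  x = 10: rhs = 14, matching y values: none (0 points).
  x = 11: rhs = 12, matching y values: none (0 points).
  x = 12: rhs = 0, matching y values: 0 (1 points).
  x = 13: rhs = 3, matching y values: none (0 points).
  x = 14: rhs = 8, matching y values: none (0 points).
  x = 15: rhs = 2, matching y values: none (0 points).
  x = 16: rhs = 10, matching y values: none (0 points).
  x = 17: rhs = 0, matching y values: 0 (1 points).
  x = 18: rhs = 16, matching y values: 4, 15 (2 points).
Total affine count: 15.
Full point count |E(F_19)| = 15 + 1 = 16.
Hasse bound: |16 − (19+1)| = |-4| = 4 ≤ 2√19 ≈ 8.7178 ✓.


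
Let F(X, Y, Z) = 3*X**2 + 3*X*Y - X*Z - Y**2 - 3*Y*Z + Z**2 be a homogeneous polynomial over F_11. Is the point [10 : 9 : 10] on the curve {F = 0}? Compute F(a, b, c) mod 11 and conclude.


F(10,9,10) ≡ 10 (mod 11); P is NOT on the curve.

Evaluate F(10, 9, 10) term-by-term (mod 11).
  3*X**2 ↦ 3·100·1·1 = 300
  3*X*Y ↦ 3·10·9·1 = 270
  -X*Z ↦ -1·10·1·10 = -100
  -Y**2 ↦ -1·1·81·1 = -81
  -3*Y*Z ↦ -3·1·9·10 = -270
  Z**2 ↦ 1·1·1·100 = 100
Sum: F(10, 9, 10) = (300) + (270) + (-100) + (-81) + (-270) + (100) = 219.
Reducing mod 11: 219 ≡ 10 (mod 11).
Since F(a, b, c) ≡ 10 ≠ 0 (mod 11), P does NOT lie on the curve.


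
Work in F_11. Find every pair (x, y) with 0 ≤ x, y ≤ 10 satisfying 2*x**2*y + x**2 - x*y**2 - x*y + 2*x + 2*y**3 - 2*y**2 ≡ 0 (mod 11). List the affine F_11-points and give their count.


Affine F_11-points: {(0, 0), (0, 1), (1, 3), (2, 3), (3, 7), (4, 5), (5, 4), (5, 7), (5, 9), (6, 9), (8, 4), (9, 0)}; count = 12.

For each of the 121 pairs (x, y) ∈ F_11², evaluate f(x, y) mod 11. Record the zeros.
  x = 0: [0↦0, 1↦0, 2↦8, 3↦3, 4↦8, 5↦2, 6↦8, 7↦5, 8↦5, 9↦9, 10↦7]  zeros at y ∈ {0, 1}
  x = 1: [0↦3, 1↦3, 2↦9, 3↦0, 4↦10, 5↦7, 6↦3, 7↦10, 8↦7, 9↦6, 10↦8]  zeros at y ∈ {3}
  x = 2: [0↦8, 1↦1, 2↦9, 3↦0, 4↦8, 5↦1, 6↦2, 7↦1, 8↦10, 9↦8, 10↦7]  zeros at y ∈ {3}
  x = 3: [0↦4, 1↦5, 2↦8, 3↦3, 4↦2, 5↦6, 6↦5, 7↦0, 8↦3, 9↦4, 10↦4]  zeros at y ∈ {7}
  x = 4: [0↦2, 1↦4, 2↦6, 3↦9, 4↦3, 5↦0, 6↦1, 7↦7, 8↦8, 9↦5, 10↦10]  zeros at y ∈ {5}
  x = 5: [0↦2, 1↦9, 2↦3, 3↦7, 4↦0, 5↦5, 6↦1, 7↦0, 8↦3, 9↦0, 10↦3]  zeros at y ∈ {4, 7, 9}
  x = 6: [0↦4, 1↦9, 2↦10, 3↦8, 4↦4, 5↦10, 6↦5, 7↦1, 8↦10, 9↦0, 10↦5]  zeros at y ∈ {9}
  x = 7: [0↦8, 1↦4, 2↦5, 3↦1, 4↦4, 5↦4, 6↦2, 7↦10, 8↦7, 9↦5, 10↦5]  zeros at y ∈ ∅
  x = 8: [0↦3, 1↦5, 2↦10, 3↦8, 4↦0, 5↦9, 6↦3, 7↦5, 8↦5, 9↦4, 10↦3]  zeros at y ∈ {4}
  x = 9: [0↦0, 1↦1, 2↦3, 3↦7, 4↦3, 5↦3, 6↦8, 7↦8, 8↦4, 9↦8, 10↦10]  zeros at y ∈ {0}
  x = 10: [0↦10, 1↦3, 2↦6, 3↦9, 4↦2, 5↦8, 6↦6, 7↦8, 8↦4, 9↦6, 10↦4]  zeros at y ∈ ∅
Collecting zeros: affine points = {(0, 0), (0, 1), (1, 3), (2, 3), (3, 7), (4, 5), (5, 4), (5, 7), (5, 9), (6, 9), (8, 4), (9, 0)}.
Total count |C(F_11)_aff| = 12.
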